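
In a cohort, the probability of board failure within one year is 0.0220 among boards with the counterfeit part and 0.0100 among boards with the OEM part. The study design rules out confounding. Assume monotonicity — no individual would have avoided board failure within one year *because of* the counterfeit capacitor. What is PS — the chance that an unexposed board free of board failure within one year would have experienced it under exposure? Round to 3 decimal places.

Let p₁ = 0.022, p₀ = 0.01.
Under exogeneity and monotonicity, PS = (p₁ − p₀) / (1 − p₀).
PS = (0.022 − 0.01) / (1 − 0.01) = 0.012 / 0.99 ≈ 0.0121

PS ≈ 0.012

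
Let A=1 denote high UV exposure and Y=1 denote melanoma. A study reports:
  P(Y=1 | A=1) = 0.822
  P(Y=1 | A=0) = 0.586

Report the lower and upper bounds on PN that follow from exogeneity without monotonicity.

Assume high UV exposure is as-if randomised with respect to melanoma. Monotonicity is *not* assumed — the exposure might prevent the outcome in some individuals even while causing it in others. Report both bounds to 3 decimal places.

0.287 ≤ PN ≤ 0.504

Let p₁ = 0.822, p₀ = 0.586.
Under exogeneity alone the bounds on PN are max{0,(p₁−p₀)/p₁} ≤ PN ≤ min{1,(1−p₀)/p₁}.
  lower = (p₁ − p₀)/p₁ = 0.236 / 0.822 ≈ 0.2871
  upper = min{1, (1 − p₀)/p₁} = 0.414 / 0.822 ≈ 0.5036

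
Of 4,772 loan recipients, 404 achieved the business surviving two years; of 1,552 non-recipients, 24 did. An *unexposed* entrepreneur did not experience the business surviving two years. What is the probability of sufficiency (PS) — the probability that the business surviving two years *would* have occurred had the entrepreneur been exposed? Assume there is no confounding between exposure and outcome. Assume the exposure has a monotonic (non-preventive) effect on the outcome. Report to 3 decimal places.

p₁ = P(outcome | exposed) = 404/4772 = 0.084661
p₀ = P(outcome | unexposed) = 24/1552 = 0.015464
Under exogeneity and monotonicity, PS = (p₁ − p₀) / (1 − p₀).
PS = (0.084661 − 0.015464) / (1 − 0.015464) = 0.069197 / 0.98454 ≈ 0.0703

PS ≈ 0.070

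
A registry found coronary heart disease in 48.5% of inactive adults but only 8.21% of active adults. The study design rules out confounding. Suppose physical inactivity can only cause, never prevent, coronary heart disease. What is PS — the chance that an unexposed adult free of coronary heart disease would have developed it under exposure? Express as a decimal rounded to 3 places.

p₁ = 0.485, p₀ = 0.0821.
Under exogeneity and monotonicity, PS = (p₁ − p₀) / (1 − p₀).
PS = (0.485 − 0.0821) / (1 − 0.0821) = 0.4029 / 0.9179 ≈ 0.4389

PS ≈ 0.439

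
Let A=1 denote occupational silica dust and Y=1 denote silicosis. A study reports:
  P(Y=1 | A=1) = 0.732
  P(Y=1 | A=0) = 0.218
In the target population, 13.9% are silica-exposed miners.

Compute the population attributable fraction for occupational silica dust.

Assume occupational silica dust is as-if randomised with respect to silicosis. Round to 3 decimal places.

Let p₁ = 0.732, p₀ = 0.218.
Overall risk P(Y=1) = π·p₁ + (1−π)·p₀ = 0.139×0.732 + 0.861×0.218 = 0.28945.
Under exogeneity, PAF = [P(Y=1) − p₀] / P(Y=1).
PAF = (0.28945 − 0.218) / 0.28945 ≈ 0.2468

PAF ≈ 0.247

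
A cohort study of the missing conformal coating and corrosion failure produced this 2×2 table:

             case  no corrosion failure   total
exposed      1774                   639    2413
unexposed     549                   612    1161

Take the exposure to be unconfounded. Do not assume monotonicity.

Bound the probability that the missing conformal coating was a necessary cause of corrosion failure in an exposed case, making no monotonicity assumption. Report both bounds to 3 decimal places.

p₁ = P(outcome | exposed) = 1774/2413 = 0.73518
p₀ = P(outcome | unexposed) = 549/1161 = 0.47287
Under exogeneity alone the bounds on PN are max{0,(p₁−p₀)/p₁} ≤ PN ≤ min{1,(1−p₀)/p₁}.
  lower = (p₁ − p₀)/p₁ = 0.26232 / 0.73518 ≈ 0.3568
  upper = min{1, (1 − p₀)/p₁} = 0.52713 / 0.73518 ≈ 0.7170

0.357 ≤ PN ≤ 0.717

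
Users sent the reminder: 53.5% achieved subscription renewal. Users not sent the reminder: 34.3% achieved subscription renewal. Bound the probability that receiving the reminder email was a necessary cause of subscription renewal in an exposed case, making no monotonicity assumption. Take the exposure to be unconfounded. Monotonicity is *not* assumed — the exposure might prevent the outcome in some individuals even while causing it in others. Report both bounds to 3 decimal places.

p₁ = 0.535, p₀ = 0.343.
Under exogeneity alone the bounds on PN are max{0,(p₁−p₀)/p₁} ≤ PN ≤ min{1,(1−p₀)/p₁}.
  lower = (p₁ − p₀)/p₁ = 0.192 / 0.535 ≈ 0.3589
  upper = min{1, (1 − p₀)/p₁} = 0.657 / 0.535 ≈ 1.2280 → capped at 1

0.359 ≤ PN ≤ 1.000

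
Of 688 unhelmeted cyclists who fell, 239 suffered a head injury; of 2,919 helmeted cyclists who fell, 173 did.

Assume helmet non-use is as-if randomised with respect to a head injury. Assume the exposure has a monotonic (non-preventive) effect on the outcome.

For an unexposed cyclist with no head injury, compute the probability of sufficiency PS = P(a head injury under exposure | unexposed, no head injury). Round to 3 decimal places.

PS ≈ 0.306

p₁ = P(outcome | exposed) = 239/688 = 0.34738
p₀ = P(outcome | unexposed) = 173/2919 = 0.059267
Under exogeneity and monotonicity, PS = (p₁ − p₀) / (1 − p₀).
PS = (0.34738 − 0.059267) / (1 − 0.059267) = 0.28812 / 0.94073 ≈ 0.3063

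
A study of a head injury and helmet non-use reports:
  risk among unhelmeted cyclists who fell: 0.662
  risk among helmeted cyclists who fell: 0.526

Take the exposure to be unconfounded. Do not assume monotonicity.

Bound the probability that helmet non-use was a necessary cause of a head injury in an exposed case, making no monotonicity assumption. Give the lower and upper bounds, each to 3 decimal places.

Let p₁ = 0.662, p₀ = 0.526.
Under exogeneity alone the bounds on PN are max{0,(p₁−p₀)/p₁} ≤ PN ≤ min{1,(1−p₀)/p₁}.
  lower = (p₁ − p₀)/p₁ = 0.136 / 0.662 ≈ 0.2054
  upper = min{1, (1 − p₀)/p₁} = 0.474 / 0.662 ≈ 0.7160

0.205 ≤ PN ≤ 0.716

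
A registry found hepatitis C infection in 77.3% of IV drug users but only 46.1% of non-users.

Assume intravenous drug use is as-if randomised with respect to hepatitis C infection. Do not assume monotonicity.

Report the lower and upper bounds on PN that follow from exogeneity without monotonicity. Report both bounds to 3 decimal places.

p₁ = 0.773, p₀ = 0.461.
Under exogeneity alone the bounds on PN are max{0,(p₁−p₀)/p₁} ≤ PN ≤ min{1,(1−p₀)/p₁}.
  lower = (p₁ − p₀)/p₁ = 0.312 / 0.773 ≈ 0.4036
  upper = min{1, (1 − p₀)/p₁} = 0.539 / 0.773 ≈ 0.6973

0.404 ≤ PN ≤ 0.697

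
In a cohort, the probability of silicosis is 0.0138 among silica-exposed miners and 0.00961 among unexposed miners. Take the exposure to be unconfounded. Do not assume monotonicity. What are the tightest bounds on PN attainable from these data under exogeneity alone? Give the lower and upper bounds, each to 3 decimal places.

Let p₁ = 0.0138, p₀ = 0.00961.
Under exogeneity alone the bounds on PN are max{0,(p₁−p₀)/p₁} ≤ PN ≤ min{1,(1−p₀)/p₁}.
  lower = (p₁ − p₀)/p₁ = 0.00419 / 0.0138 ≈ 0.3036
  upper = min{1, (1 − p₀)/p₁} = 0.99039 / 0.0138 ≈ 71.7674 → capped at 1

0.304 ≤ PN ≤ 1.000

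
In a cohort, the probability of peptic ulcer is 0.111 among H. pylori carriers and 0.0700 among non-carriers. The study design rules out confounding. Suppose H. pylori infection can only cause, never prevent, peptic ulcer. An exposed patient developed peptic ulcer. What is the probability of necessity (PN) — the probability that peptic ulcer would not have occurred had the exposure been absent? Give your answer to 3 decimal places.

PN ≈ 0.369

Let p₁ = 0.111, p₀ = 0.07.
Under exogeneity and monotonicity, PN = (p₁ − p₀) / p₁.
PN = (0.111 − 0.07) / 0.111 = 0.041 / 0.111 ≈ 0.3694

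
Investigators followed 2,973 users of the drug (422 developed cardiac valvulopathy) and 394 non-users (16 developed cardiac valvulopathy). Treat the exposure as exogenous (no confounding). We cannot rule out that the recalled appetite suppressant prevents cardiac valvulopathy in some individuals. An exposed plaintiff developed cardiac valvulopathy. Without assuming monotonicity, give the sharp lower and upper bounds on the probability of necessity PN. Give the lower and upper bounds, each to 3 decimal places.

p₁ = P(outcome | exposed) = 422/2973 = 0.14194
p₀ = P(outcome | unexposed) = 16/394 = 0.040609
Under exogeneity alone the bounds on PN are max{0,(p₁−p₀)/p₁} ≤ PN ≤ min{1,(1−p₀)/p₁}.
  lower = (p₁ − p₀)/p₁ = 0.10134 / 0.14194 ≈ 0.7139
  upper = min{1, (1 − p₀)/p₁} = 0.95939 / 0.14194 ≈ 6.7589 → capped at 1

0.714 ≤ PN ≤ 1.000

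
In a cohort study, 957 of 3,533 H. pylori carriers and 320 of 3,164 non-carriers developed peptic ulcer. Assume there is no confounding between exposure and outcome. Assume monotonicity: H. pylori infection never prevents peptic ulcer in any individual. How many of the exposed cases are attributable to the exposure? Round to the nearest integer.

about 600 cases

p₁ = P(outcome | exposed) = 957/3533 = 0.27087
p₀ = P(outcome | unexposed) = 320/3164 = 0.10114
PN = (p₁ − p₀)/p₁ = (0.27087 − 0.10114) / 0.27087 ≈ 0.62663.
Attributable cases ≈ PN × (exposed cases) = 0.62663 × 957 ≈ 599.68.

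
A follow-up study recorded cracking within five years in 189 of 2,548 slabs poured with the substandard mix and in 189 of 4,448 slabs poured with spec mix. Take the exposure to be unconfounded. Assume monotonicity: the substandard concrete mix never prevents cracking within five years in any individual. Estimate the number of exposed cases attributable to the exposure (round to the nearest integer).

p₁ = P(outcome | exposed) = 189/2548 = 0.074176
p₀ = P(outcome | unexposed) = 189/4448 = 0.042491
PN = (p₁ − p₀)/p₁ = (0.074176 − 0.042491) / 0.074176 ≈ 0.42716.
Attributable cases ≈ PN × (exposed cases) = 0.42716 × 189 ≈ 80.73.

about 81 cases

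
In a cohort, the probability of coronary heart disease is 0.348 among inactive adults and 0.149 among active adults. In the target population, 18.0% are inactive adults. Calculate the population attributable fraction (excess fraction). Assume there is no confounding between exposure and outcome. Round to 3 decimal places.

PAF ≈ 0.194

Let p₁ = 0.348, p₀ = 0.149.
Overall risk P(Y=1) = π·p₁ + (1−π)·p₀ = 0.18×0.348 + 0.82×0.149 = 0.18482.
Under exogeneity, PAF = [P(Y=1) − p₀] / P(Y=1).
PAF = (0.18482 − 0.149) / 0.18482 ≈ 0.1938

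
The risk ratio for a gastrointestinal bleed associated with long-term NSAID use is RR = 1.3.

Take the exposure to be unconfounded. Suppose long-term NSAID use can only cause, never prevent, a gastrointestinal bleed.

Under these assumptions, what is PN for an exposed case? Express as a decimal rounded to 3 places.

PN ≈ 0.231

Under exogeneity and monotonicity, PN = (RR − 1) / RR = 1 − 1/RR.
PN = (1.3 − 1) / 1.3 = 0.3 / 1.3 ≈ 0.2308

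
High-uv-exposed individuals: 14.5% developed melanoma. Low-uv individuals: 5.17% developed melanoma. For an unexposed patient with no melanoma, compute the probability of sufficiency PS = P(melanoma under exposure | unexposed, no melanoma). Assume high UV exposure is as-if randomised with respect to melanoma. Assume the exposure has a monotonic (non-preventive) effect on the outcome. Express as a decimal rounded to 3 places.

PS ≈ 0.098

p₁ = 0.145, p₀ = 0.0517.
Under exogeneity and monotonicity, PS = (p₁ − p₀) / (1 − p₀).
PS = (0.145 − 0.0517) / (1 − 0.0517) = 0.0933 / 0.9483 ≈ 0.0984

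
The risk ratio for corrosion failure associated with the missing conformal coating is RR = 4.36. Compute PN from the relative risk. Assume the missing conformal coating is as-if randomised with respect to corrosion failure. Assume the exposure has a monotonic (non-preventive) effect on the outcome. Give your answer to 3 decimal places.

PN ≈ 0.771

Under exogeneity and monotonicity, PN = (RR − 1) / RR = 1 − 1/RR.
PN = (4.36 − 1) / 4.36 = 3.36 / 4.36 ≈ 0.7706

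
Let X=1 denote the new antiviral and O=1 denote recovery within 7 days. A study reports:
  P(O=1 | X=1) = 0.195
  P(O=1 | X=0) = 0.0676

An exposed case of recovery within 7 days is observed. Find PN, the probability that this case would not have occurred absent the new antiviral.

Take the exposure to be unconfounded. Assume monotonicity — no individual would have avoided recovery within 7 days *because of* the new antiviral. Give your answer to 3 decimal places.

Let p₁ = 0.195, p₀ = 0.0676.
Under exogeneity and monotonicity, PN = (p₁ − p₀) / p₁.
PN = (0.195 − 0.0676) / 0.195 = 0.1274 / 0.195 ≈ 0.6533

PN ≈ 0.653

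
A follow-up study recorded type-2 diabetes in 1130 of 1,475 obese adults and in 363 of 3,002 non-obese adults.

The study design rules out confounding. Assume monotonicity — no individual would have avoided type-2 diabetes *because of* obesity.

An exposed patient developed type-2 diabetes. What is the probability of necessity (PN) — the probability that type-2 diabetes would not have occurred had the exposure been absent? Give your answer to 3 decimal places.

PN ≈ 0.842

p₁ = P(outcome | exposed) = 1130/1475 = 0.7661
p₀ = P(outcome | unexposed) = 363/3002 = 0.12092
Under exogeneity and monotonicity, PN = (p₁ − p₀) / p₁.
PN = (0.7661 − 0.12092) / 0.7661 = 0.64518 / 0.7661 ≈ 0.8422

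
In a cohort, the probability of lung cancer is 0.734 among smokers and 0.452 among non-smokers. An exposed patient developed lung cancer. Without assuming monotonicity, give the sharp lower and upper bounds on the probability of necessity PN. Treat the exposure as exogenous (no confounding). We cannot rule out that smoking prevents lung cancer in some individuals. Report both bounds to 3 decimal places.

0.384 ≤ PN ≤ 0.747

Let p₁ = 0.734, p₀ = 0.452.
Under exogeneity alone the bounds on PN are max{0,(p₁−p₀)/p₁} ≤ PN ≤ min{1,(1−p₀)/p₁}.
  lower = (p₁ − p₀)/p₁ = 0.282 / 0.734 ≈ 0.3842
  upper = min{1, (1 − p₀)/p₁} = 0.548 / 0.734 ≈ 0.7466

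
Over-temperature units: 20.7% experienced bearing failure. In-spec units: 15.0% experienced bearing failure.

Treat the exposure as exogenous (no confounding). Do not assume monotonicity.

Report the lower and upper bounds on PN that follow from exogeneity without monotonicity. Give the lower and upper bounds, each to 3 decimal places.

p₁ = 0.207, p₀ = 0.15.
Under exogeneity alone the bounds on PN are max{0,(p₁−p₀)/p₁} ≤ PN ≤ min{1,(1−p₀)/p₁}.
  lower = (p₁ − p₀)/p₁ = 0.057 / 0.207 ≈ 0.2754
  upper = min{1, (1 − p₀)/p₁} = 0.85 / 0.207 ≈ 4.1063 → capped at 1

0.275 ≤ PN ≤ 1.000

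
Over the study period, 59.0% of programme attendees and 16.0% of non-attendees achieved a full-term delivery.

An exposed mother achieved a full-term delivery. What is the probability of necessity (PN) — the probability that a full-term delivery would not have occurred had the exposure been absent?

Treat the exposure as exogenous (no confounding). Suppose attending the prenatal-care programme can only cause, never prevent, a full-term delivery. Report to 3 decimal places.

PN ≈ 0.729

p₁ = 0.59, p₀ = 0.16.
Under exogeneity and monotonicity, PN = (p₁ − p₀) / p₁.
PN = (0.59 − 0.16) / 0.59 = 0.43 / 0.59 ≈ 0.7288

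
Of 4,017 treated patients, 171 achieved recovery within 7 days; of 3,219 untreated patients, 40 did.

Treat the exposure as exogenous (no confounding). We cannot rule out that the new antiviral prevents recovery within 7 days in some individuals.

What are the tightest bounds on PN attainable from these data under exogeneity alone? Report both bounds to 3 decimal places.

p₁ = P(outcome | exposed) = 171/4017 = 0.042569
p₀ = P(outcome | unexposed) = 40/3219 = 0.012426
Under exogeneity alone the bounds on PN are max{0,(p₁−p₀)/p₁} ≤ PN ≤ min{1,(1−p₀)/p₁}.
  lower = (p₁ − p₀)/p₁ = 0.030143 / 0.042569 ≈ 0.7081
  upper = min{1, (1 − p₀)/p₁} = 0.98757 / 0.042569 ≈ 23.1993 → capped at 1

0.708 ≤ PN ≤ 1.000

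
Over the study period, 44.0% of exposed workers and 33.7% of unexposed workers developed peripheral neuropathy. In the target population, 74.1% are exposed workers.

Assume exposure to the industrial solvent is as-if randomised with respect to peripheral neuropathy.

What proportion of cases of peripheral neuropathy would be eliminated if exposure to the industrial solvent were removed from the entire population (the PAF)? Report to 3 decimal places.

p₁ = 0.44, p₀ = 0.337.
Overall risk P(Y=1) = π·p₁ + (1−π)·p₀ = 0.741×0.44 + 0.259×0.337 = 0.41332.
Under exogeneity, PAF = [P(Y=1) − p₀] / P(Y=1).
PAF = (0.41332 − 0.337) / 0.41332 ≈ 0.1847

PAF ≈ 0.185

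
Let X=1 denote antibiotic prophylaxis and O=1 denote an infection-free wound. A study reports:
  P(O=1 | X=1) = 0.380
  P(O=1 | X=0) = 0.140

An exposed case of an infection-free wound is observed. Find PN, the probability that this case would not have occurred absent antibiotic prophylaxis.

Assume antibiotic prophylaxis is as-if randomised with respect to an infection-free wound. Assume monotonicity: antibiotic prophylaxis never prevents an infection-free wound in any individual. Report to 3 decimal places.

Let p₁ = 0.38, p₀ = 0.14.
Under exogeneity and monotonicity, PN = (p₁ − p₀) / p₁.
PN = (0.38 − 0.14) / 0.38 = 0.24 / 0.38 ≈ 0.6316

PN ≈ 0.632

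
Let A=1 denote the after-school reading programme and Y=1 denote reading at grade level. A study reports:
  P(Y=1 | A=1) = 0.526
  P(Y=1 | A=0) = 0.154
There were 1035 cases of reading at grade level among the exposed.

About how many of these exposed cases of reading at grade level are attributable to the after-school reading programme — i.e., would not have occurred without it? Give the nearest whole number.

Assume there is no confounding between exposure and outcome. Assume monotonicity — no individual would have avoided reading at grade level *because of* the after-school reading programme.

about 732 cases

Let p₁ = 0.526, p₀ = 0.154.
PN = (p₁ − p₀)/p₁ = (0.526 − 0.154) / 0.526 ≈ 0.70722.
Attributable cases ≈ PN × (exposed cases) = 0.70722 × 1035 ≈ 731.98.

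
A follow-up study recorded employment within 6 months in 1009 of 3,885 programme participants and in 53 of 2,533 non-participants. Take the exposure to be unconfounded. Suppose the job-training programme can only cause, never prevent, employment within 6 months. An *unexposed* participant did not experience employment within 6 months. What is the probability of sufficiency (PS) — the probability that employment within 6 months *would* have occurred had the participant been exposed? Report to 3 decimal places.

PS ≈ 0.244

p₁ = P(outcome | exposed) = 1009/3885 = 0.25972
p₀ = P(outcome | unexposed) = 53/2533 = 0.020924
Under exogeneity and monotonicity, PS = (p₁ − p₀) / (1 − p₀).
PS = (0.25972 − 0.020924) / (1 − 0.020924) = 0.23879 / 0.97908 ≈ 0.2439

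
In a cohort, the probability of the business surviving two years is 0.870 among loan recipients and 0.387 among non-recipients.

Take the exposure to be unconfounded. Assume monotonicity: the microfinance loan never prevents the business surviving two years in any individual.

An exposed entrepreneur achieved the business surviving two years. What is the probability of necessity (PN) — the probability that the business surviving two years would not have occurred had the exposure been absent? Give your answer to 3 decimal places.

Let p₁ = 0.87, p₀ = 0.387.
Under exogeneity and monotonicity, PN = (p₁ − p₀) / p₁.
PN = (0.87 − 0.387) / 0.87 = 0.483 / 0.87 ≈ 0.5552

PN ≈ 0.555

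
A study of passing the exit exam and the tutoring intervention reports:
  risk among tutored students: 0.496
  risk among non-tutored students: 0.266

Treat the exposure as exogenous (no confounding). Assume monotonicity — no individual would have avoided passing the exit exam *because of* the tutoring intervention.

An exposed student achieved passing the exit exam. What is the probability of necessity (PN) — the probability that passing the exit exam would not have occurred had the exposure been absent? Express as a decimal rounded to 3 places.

PN ≈ 0.464

Let p₁ = 0.496, p₀ = 0.266.
Under exogeneity and monotonicity, PN = (p₁ − p₀) / p₁.
PN = (0.496 − 0.266) / 0.496 = 0.23 / 0.496 ≈ 0.4637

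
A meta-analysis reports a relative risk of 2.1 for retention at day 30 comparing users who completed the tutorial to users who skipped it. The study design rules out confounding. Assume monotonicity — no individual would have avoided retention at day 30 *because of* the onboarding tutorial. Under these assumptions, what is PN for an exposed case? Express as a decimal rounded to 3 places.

Under exogeneity and monotonicity, PN = (RR − 1) / RR = 1 − 1/RR.
PN = (2.1 − 1) / 2.1 = 1.1 / 2.1 ≈ 0.5238

PN ≈ 0.524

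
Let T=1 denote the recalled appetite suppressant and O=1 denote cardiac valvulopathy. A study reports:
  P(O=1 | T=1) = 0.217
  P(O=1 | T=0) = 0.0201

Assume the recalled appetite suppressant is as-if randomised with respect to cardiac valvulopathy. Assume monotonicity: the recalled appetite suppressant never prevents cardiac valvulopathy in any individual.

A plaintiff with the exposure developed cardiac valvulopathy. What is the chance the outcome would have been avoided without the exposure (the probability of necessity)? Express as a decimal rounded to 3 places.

PN ≈ 0.907

Let p₁ = 0.217, p₀ = 0.0201.
Under exogeneity and monotonicity, PN = (p₁ − p₀) / p₁.
PN = (0.217 − 0.0201) / 0.217 = 0.1969 / 0.217 ≈ 0.9074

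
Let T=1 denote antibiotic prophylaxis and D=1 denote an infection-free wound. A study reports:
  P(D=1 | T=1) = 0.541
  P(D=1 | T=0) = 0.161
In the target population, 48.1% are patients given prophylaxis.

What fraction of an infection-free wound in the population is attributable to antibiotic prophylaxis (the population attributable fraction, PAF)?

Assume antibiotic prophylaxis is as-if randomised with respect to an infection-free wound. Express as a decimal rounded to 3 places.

PAF ≈ 0.532

Let p₁ = 0.541, p₀ = 0.161.
Overall risk P(Y=1) = π·p₁ + (1−π)·p₀ = 0.481×0.541 + 0.519×0.161 = 0.34378.
Under exogeneity, PAF = [P(Y=1) − p₀] / P(Y=1).
PAF = (0.34378 − 0.161) / 0.34378 ≈ 0.5317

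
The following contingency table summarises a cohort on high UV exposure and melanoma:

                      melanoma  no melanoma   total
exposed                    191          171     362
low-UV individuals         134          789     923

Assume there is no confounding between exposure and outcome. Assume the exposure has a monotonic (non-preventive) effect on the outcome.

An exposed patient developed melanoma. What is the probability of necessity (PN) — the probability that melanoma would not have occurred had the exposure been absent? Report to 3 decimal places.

PN ≈ 0.725

p₁ = P(outcome | exposed) = 191/362 = 0.52762
p₀ = P(outcome | unexposed) = 134/923 = 0.14518
Under exogeneity and monotonicity, PN = (p₁ − p₀)/p₁.
PN = (0.52762 − 0.14518) / 0.52762 ≈ 0.7248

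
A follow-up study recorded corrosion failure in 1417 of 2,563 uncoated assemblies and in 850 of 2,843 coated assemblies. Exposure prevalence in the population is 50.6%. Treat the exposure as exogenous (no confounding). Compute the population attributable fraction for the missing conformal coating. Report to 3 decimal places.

PAF ≈ 0.301

p₁ = P(outcome | exposed) = 1417/2563 = 0.55287
p₀ = P(outcome | unexposed) = 850/2843 = 0.29898
Overall risk P(Y=1) = π·p₁ + (1−π)·p₀ = 0.506×0.55287 + 0.494×0.29898 = 0.42745.
Under exogeneity, PAF = [P(Y=1) − p₀] / P(Y=1).
PAF = (0.42745 − 0.29898) / 0.42745 ≈ 0.3005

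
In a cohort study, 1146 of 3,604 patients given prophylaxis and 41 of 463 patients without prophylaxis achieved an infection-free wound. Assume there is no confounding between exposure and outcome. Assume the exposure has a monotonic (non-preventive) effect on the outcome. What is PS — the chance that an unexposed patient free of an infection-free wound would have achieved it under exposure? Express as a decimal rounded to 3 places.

PS ≈ 0.252

p₁ = P(outcome | exposed) = 1146/3604 = 0.31798
p₀ = P(outcome | unexposed) = 41/463 = 0.088553
Under exogeneity and monotonicity, PS = (p₁ − p₀) / (1 − p₀).
PS = (0.31798 − 0.088553) / (1 − 0.088553) = 0.22943 / 0.91145 ≈ 0.2517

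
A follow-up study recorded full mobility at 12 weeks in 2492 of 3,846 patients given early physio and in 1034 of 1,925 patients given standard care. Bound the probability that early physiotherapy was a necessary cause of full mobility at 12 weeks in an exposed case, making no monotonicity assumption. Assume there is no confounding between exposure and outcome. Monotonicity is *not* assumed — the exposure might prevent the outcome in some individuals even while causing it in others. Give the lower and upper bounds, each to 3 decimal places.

0.171 ≤ PN ≤ 0.714

p₁ = P(outcome | exposed) = 2492/3846 = 0.64795
p₀ = P(outcome | unexposed) = 1034/1925 = 0.53714
Under exogeneity alone the bounds on PN are max{0,(p₁−p₀)/p₁} ≤ PN ≤ min{1,(1−p₀)/p₁}.
  lower = (p₁ − p₀)/p₁ = 0.1108 / 0.64795 ≈ 0.1710
  upper = min{1, (1 − p₀)/p₁} = 0.46286 / 0.64795 ≈ 0.7143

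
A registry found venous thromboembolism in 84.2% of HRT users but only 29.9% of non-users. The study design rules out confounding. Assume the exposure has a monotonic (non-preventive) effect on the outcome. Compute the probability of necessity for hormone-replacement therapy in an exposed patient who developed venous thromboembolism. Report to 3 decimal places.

PN ≈ 0.645

p₁ = 0.842, p₀ = 0.299.
Under exogeneity and monotonicity, PN = (p₁ − p₀) / p₁.
PN = (0.842 − 0.299) / 0.842 = 0.543 / 0.842 ≈ 0.6449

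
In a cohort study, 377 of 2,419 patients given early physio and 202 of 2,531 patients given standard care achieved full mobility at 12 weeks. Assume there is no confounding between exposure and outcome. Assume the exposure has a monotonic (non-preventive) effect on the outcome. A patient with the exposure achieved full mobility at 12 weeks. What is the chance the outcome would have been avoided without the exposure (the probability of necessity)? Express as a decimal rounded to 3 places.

p₁ = P(outcome | exposed) = 377/2419 = 0.15585
p₀ = P(outcome | unexposed) = 202/2531 = 0.07981
Under exogeneity and monotonicity, PN = (p₁ − p₀) / p₁.
PN = (0.15585 − 0.07981) / 0.15585 = 0.076039 / 0.15585 ≈ 0.4879

PN ≈ 0.488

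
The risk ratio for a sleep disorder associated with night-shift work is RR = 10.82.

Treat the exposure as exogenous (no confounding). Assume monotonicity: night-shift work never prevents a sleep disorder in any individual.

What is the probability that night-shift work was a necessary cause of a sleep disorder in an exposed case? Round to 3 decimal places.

PN ≈ 0.908

Under exogeneity and monotonicity, PN = (RR − 1) / RR = 1 − 1/RR.
PN = (10.82 − 1) / 10.82 = 9.82 / 10.82 ≈ 0.9076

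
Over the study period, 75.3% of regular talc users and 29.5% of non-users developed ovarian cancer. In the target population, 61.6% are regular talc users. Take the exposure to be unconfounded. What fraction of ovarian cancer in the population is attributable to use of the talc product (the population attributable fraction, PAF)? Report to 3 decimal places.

PAF ≈ 0.489

p₁ = 0.753, p₀ = 0.295.
Overall risk P(Y=1) = π·p₁ + (1−π)·p₀ = 0.616×0.753 + 0.384×0.295 = 0.57713.
Under exogeneity, PAF = [P(Y=1) − p₀] / P(Y=1).
PAF = (0.57713 − 0.295) / 0.57713 ≈ 0.4888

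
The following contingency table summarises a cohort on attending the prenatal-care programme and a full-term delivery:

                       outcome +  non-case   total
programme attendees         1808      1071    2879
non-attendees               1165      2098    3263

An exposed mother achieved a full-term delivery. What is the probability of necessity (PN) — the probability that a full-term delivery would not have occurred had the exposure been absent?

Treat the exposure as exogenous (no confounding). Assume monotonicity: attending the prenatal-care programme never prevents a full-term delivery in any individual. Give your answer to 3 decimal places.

PN ≈ 0.431

p₁ = P(outcome | exposed) = 1808/2879 = 0.628
p₀ = P(outcome | unexposed) = 1165/3263 = 0.35703
Under exogeneity and monotonicity, PN = (p₁ − p₀) / p₁.
PN = (0.628 − 0.35703) / 0.628 = 0.27096 / 0.628 ≈ 0.4315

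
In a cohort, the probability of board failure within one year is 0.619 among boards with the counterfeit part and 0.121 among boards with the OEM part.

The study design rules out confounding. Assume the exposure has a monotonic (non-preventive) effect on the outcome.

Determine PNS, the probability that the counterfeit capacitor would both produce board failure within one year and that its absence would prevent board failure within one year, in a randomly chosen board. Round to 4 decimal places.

PNS ≈ 0.4980

Let p₁ = 0.619, p₀ = 0.121.
Under exogeneity and monotonicity, PNS = p₁ − p₀.
PNS = 0.619 − 0.121 = 0.498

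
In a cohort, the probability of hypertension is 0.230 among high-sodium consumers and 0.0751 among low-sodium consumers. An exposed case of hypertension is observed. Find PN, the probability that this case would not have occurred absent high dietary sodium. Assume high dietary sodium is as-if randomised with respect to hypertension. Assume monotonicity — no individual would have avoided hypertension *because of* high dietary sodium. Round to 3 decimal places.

Let p₁ = 0.23, p₀ = 0.0751.
Under exogeneity and monotonicity, PN = (p₁ − p₀) / p₁.
PN = (0.23 − 0.0751) / 0.23 = 0.1549 / 0.23 ≈ 0.6735

PN ≈ 0.673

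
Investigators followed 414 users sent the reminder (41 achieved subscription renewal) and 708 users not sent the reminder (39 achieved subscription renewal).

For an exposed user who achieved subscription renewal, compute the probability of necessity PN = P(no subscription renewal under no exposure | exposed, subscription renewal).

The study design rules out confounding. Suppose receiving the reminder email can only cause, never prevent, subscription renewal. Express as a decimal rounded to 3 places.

p₁ = P(outcome | exposed) = 41/414 = 0.099034
p₀ = P(outcome | unexposed) = 39/708 = 0.055085
Under exogeneity and monotonicity, PN = (p₁ − p₀) / p₁.
PN = (0.099034 − 0.055085) / 0.099034 = 0.043949 / 0.099034 ≈ 0.4438

PN ≈ 0.444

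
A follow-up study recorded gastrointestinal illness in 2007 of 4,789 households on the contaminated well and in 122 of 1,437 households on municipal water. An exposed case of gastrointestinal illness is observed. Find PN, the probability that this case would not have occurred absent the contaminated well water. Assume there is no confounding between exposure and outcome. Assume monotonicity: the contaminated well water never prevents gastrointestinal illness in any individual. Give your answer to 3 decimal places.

PN ≈ 0.797

p₁ = P(outcome | exposed) = 2007/4789 = 0.41909
p₀ = P(outcome | unexposed) = 122/1437 = 0.084899
Under exogeneity and monotonicity, PN = (p₁ − p₀) / p₁.
PN = (0.41909 − 0.084899) / 0.41909 = 0.33419 / 0.41909 ≈ 0.7974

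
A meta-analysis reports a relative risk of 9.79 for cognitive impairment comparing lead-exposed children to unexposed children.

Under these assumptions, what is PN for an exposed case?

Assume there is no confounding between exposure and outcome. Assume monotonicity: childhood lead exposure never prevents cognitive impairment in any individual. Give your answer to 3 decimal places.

Under exogeneity and monotonicity, PN = (RR − 1) / RR = 1 − 1/RR.
PN = (9.79 − 1) / 9.79 = 8.79 / 9.79 ≈ 0.8979

PN ≈ 0.898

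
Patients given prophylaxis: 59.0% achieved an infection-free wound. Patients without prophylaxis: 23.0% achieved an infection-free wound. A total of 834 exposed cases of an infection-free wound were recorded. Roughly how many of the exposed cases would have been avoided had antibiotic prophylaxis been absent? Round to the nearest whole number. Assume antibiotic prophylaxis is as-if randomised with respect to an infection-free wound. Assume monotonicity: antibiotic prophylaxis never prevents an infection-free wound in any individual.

about 509 cases

p₁ = 0.59, p₀ = 0.23.
PN = (p₁ − p₀)/p₁ = (0.59 − 0.23) / 0.59 ≈ 0.61017.
Attributable cases ≈ PN × (exposed cases) = 0.61017 × 834 ≈ 508.88.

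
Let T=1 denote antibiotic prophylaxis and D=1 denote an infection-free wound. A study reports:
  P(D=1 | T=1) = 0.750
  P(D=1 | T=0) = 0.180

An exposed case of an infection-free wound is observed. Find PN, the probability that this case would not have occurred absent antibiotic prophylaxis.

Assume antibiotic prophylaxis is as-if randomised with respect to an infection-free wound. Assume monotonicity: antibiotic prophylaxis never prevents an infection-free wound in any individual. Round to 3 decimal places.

Let p₁ = 0.75, p₀ = 0.18.
Under exogeneity and monotonicity, PN = (p₁ − p₀) / p₁.
PN = (0.75 − 0.18) / 0.75 = 0.57 / 0.75 ≈ 0.7600

PN ≈ 0.760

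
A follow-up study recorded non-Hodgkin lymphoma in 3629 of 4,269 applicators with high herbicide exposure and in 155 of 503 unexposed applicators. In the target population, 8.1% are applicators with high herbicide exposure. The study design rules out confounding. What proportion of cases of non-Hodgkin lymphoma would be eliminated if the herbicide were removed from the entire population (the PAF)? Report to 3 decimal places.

PAF ≈ 0.125

p₁ = P(outcome | exposed) = 3629/4269 = 0.85008
p₀ = P(outcome | unexposed) = 155/503 = 0.30815
Overall risk P(Y=1) = π·p₁ + (1−π)·p₀ = 0.081×0.85008 + 0.919×0.30815 = 0.35205.
Under exogeneity, PAF = [P(Y=1) − p₀] / P(Y=1).
PAF = (0.35205 − 0.30815) / 0.35205 ≈ 0.1247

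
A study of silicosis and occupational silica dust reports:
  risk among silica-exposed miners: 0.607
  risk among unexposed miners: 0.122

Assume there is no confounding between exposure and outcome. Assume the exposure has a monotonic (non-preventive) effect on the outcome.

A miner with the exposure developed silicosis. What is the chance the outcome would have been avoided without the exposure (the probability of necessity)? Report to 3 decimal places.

PN ≈ 0.799

Let p₁ = 0.607, p₀ = 0.122.
Under exogeneity and monotonicity, PN = (p₁ − p₀) / p₁.
PN = (0.607 − 0.122) / 0.607 = 0.485 / 0.607 ≈ 0.7990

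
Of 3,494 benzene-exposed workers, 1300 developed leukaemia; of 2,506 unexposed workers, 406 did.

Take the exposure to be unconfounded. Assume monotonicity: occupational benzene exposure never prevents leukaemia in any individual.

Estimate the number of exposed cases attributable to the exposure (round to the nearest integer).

about 734 cases

p₁ = P(outcome | exposed) = 1300/3494 = 0.37207
p₀ = P(outcome | unexposed) = 406/2506 = 0.16201
PN = (p₁ − p₀)/p₁ = (0.37207 − 0.16201) / 0.37207 ≈ 0.56456.
Attributable cases ≈ PN × (exposed cases) = 0.56456 × 1300 ≈ 733.93.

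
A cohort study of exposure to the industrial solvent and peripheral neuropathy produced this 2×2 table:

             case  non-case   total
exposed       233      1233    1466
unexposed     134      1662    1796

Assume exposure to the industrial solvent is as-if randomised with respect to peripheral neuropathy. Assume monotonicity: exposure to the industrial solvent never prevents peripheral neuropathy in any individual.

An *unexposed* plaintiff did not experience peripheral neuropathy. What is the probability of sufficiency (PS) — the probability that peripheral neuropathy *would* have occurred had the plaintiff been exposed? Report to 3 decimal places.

PS ≈ 0.091

p₁ = P(outcome | exposed) = 233/1466 = 0.15894
p₀ = P(outcome | unexposed) = 134/1796 = 0.07461
Under exogeneity and monotonicity, PS = (p₁ − p₀)/(1 − p₀).
PS = (0.15894 − 0.07461) / 0.92539 ≈ 0.0911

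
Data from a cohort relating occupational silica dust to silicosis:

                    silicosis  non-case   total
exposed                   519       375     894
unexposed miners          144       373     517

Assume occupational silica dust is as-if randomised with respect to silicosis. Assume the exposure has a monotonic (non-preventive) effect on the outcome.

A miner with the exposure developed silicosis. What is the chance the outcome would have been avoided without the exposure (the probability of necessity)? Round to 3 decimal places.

PN ≈ 0.520

p₁ = P(outcome | exposed) = 519/894 = 0.58054
p₀ = P(outcome | unexposed) = 144/517 = 0.27853
Under exogeneity and monotonicity, PN = (p₁ − p₀)/p₁.
PN = (0.58054 − 0.27853) / 0.58054 ≈ 0.5202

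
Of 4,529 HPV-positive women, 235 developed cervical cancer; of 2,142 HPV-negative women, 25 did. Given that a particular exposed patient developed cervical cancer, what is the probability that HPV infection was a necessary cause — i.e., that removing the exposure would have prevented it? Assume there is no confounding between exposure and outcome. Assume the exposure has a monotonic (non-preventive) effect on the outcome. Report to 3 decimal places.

p₁ = P(outcome | exposed) = 235/4529 = 0.051888
p₀ = P(outcome | unexposed) = 25/2142 = 0.011671
Under exogeneity and monotonicity, PN = (p₁ − p₀) / p₁.
PN = (0.051888 − 0.011671) / 0.051888 = 0.040216 / 0.051888 ≈ 0.7751

PN ≈ 0.775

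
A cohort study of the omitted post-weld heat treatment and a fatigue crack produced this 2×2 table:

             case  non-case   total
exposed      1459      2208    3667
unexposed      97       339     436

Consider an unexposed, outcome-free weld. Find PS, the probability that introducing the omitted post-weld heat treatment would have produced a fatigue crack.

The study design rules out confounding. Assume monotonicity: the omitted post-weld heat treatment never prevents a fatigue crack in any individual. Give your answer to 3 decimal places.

PS ≈ 0.226

p₁ = P(outcome | exposed) = 1459/3667 = 0.39787
p₀ = P(outcome | unexposed) = 97/436 = 0.22248
Under exogeneity and monotonicity, PS = (p₁ − p₀)/(1 − p₀).
PS = (0.39787 − 0.22248) / 0.77752 ≈ 0.2256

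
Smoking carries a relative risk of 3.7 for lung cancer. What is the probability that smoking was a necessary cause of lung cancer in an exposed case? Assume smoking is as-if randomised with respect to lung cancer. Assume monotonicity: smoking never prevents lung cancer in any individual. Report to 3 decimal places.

PN ≈ 0.730

Under exogeneity and monotonicity, PN = (RR − 1) / RR = 1 − 1/RR.
PN = (3.7 − 1) / 3.7 = 2.7 / 3.7 ≈ 0.7297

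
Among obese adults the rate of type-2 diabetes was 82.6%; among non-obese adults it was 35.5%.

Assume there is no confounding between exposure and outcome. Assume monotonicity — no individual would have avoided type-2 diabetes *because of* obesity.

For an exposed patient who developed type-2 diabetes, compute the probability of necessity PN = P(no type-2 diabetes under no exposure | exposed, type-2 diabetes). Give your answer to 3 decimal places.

p₁ = 0.826, p₀ = 0.355.
Under exogeneity and monotonicity, PN = (p₁ − p₀) / p₁.
PN = (0.826 − 0.355) / 0.826 = 0.471 / 0.826 ≈ 0.5702

PN ≈ 0.570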